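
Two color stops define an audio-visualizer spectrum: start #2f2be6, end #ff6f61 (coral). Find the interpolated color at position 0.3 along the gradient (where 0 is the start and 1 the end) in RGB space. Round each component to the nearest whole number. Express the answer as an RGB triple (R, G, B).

#2f2be6 → (47, 43, 230); #ff6f61 → (255, 111, 97).
R = 47 + 0.3 × (255 − 47) = 47 + 0.3 × 208 = 109.4 → 109
G = 43 + 0.3 × (111 − 43) = 43 + 0.3 × 68 = 63.4 → 63
B = 230 + 0.3 × (97 − 230) = 230 + 0.3 × -133 = 190.1 → 190

(109, 63, 190)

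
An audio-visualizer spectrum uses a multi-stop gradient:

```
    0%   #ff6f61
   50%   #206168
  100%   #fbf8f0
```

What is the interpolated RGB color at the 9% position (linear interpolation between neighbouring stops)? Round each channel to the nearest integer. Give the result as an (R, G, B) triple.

(215, 108, 98)

9% lies between the 0% and 50% stops, so the local fraction is t = (9 − 0)/(50 − 0) = 9/50 ≈ 0.18.
#ff6f61 → (255, 111, 97); #206168 → (32, 97, 104).
R = 255 + 0.18 × (32 − 255) = 214.86 → 215
G = 111 + 0.18 × (97 − 111) = 108.48 → 108
B = 97 + 0.18 × (104 − 97) = 98.26 → 98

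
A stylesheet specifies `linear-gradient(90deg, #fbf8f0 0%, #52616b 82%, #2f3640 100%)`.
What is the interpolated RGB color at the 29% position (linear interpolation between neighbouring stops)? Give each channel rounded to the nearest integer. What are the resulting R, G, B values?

29% lies between the 0% and 82% stops, so the local fraction is t = (29 − 0)/(82 − 0) = 29/82 ≈ 0.3537.
#fbf8f0 → (251, 248, 240); #52616b → (82, 97, 107).
R = 251 + 0.3537 × (82 − 251) = 191.225 → 191
G = 248 + 0.3537 × (97 − 248) = 194.591 → 195
B = 240 + 0.3537 × (107 − 240) = 192.958 → 193

(191, 195, 193)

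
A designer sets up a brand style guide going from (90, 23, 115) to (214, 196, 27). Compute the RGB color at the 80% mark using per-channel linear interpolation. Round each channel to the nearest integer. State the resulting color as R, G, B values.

(189, 161, 45)

80% corresponds to t = 0.8.
R = 90 + 0.8 × (214 − 90) = 90 + 0.8 × 124 = 189.2 → 189
G = 23 + 0.8 × (196 − 23) = 23 + 0.8 × 173 = 161.4 → 161
B = 115 + 0.8 × (27 − 115) = 115 + 0.8 × -88 = 44.6 → 45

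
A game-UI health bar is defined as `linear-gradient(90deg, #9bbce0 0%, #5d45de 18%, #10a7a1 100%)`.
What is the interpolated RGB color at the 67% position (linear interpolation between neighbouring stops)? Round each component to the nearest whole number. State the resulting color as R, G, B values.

67% lies between the 18% and 100% stops, so the local fraction is t = (67 − 18)/(100 − 18) = 49/82 ≈ 0.5976.
#5d45de → (93, 69, 222); #10a7a1 → (16, 167, 161).
R = 93 + 0.5976 × (16 − 93) = 46.985 → 47
G = 69 + 0.5976 × (167 − 69) = 127.565 → 128
B = 222 + 0.5976 × (161 − 222) = 185.546 → 186

(47, 128, 186)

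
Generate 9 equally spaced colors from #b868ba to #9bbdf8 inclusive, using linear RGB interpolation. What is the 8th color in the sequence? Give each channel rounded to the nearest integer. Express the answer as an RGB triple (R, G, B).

With 9 swatches and endpoints inclusive, swatch 8 sits at t = (8 − 1)/(9 − 1) = 7/8 ≈ 0.875.
#b868ba → (184, 104, 186); #9bbdf8 → (155, 189, 248).
R = 184 + 0.875 × (155 − 184) = 158.625 → 159
G = 104 + 0.875 × (189 − 104) = 178.375 → 178
B = 186 + 0.875 × (248 − 186) = 240.25 → 240

(159, 178, 240)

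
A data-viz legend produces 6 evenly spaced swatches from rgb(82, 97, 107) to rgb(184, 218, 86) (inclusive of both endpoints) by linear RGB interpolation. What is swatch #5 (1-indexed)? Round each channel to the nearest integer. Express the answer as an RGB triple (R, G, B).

With 6 swatches and endpoints inclusive, swatch 5 sits at t = (5 − 1)/(6 − 1) = 4/5 ≈ 0.8.
R = 82 + 0.8 × (184 − 82) = 163.6 → 164
G = 97 + 0.8 × (218 − 97) = 193.8 → 194
B = 107 + 0.8 × (86 − 107) = 90.2 → 90

(164, 194, 90)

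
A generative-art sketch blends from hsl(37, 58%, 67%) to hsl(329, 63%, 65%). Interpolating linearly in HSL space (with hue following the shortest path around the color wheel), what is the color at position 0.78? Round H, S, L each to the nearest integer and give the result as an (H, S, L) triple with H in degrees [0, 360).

Hue: 329 − 37 = 292°, but |292| > 180 so the shorter arc goes the other way: Δh = 292 − 360 = -68°.
H = 37 + 0.78 × (-68) = -16.04 → -16 → -16 mod 360 = 344°
S = 58 + 0.78 × (63 − 58) = 61.9 → 62%
L = 67 + 0.78 × (65 − 67) = 65.44 → 65%

(344, 62, 65)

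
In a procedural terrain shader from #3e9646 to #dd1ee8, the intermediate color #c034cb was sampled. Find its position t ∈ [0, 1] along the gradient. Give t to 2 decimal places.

0.82

Invert the lerp on the B channel (largest span, 162): t = (203 − 70) / (232 − 70) = 133/162 = 0.82099.
Check on R: (192 − 62)/(221 − 62) = 0.8176 ✓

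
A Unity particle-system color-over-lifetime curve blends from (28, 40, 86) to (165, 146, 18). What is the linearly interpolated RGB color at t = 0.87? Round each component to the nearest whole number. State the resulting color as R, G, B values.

(147, 132, 27)

R = 28 + 0.87 × (165 − 28) = 28 + 0.87 × 137 = 147.19 → 147
G = 40 + 0.87 × (146 − 40) = 40 + 0.87 × 106 = 132.22 → 132
B = 86 + 0.87 × (18 − 86) = 86 + 0.87 × -68 = 26.84 → 27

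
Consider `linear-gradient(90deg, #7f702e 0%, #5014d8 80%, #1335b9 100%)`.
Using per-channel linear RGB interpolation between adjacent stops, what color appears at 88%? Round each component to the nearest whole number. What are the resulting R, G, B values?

88% lies between the 80% and 100% stops, so the local fraction is t = (88 − 80)/(100 − 80) = 8/20 ≈ 0.4.
#5014d8 → (80, 20, 216); #1335b9 → (19, 53, 185).
R = 80 + 0.4 × (19 − 80) = 55.6 → 56
G = 20 + 0.4 × (53 − 20) = 33.2 → 33
B = 216 + 0.4 × (185 − 216) = 203.6 → 204

(56, 33, 204)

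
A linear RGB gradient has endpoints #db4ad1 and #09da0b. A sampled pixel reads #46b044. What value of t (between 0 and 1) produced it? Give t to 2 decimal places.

Invert the lerp on the R channel (largest span, 210): t = (70 − 219) / (9 − 219) = -149/-210 = 0.70952.
Check on G: (176 − 74)/(218 − 74) = 0.7083 ✓

0.71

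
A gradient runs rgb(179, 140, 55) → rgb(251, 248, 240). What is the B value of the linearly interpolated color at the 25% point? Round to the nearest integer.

B = 55 + 0.25 × (240 − 55) = 101.25 → 101

101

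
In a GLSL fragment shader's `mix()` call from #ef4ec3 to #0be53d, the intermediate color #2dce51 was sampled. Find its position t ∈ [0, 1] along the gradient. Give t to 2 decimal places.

0.85

Invert the lerp on the R channel (largest span, 228): t = (45 − 239) / (11 − 239) = -194/-228 = 0.85088.
Check on G: (206 − 78)/(229 − 78) = 0.8477 ✓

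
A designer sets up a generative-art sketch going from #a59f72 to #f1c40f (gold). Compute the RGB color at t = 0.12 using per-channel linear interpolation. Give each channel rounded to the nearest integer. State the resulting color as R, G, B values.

(174, 163, 102)

#a59f72 → (165, 159, 114); #f1c40f → (241, 196, 15).
R = 165 + 0.12 × (241 − 165) = 165 + 0.12 × 76 = 174.12 → 174
G = 159 + 0.12 × (196 − 159) = 159 + 0.12 × 37 = 163.44 → 163
B = 114 + 0.12 × (15 − 114) = 114 + 0.12 × -99 = 102.12 → 102
So the blended color is (174, 163, 102), about #aea366.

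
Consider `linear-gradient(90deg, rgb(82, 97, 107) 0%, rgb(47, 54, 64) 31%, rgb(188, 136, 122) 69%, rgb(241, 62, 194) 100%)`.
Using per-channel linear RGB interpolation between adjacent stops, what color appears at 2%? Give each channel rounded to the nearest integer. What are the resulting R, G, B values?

(80, 94, 104)

2% lies between the 0% and 31% stops, so the local fraction is t = (2 − 0)/(31 − 0) = 2/31 ≈ 0.0645.
R = 82 + 0.0645 × (47 − 82) = 79.743 → 80
G = 97 + 0.0645 × (54 − 97) = 94.227 → 94
B = 107 + 0.0645 × (64 − 107) = 104.227 → 104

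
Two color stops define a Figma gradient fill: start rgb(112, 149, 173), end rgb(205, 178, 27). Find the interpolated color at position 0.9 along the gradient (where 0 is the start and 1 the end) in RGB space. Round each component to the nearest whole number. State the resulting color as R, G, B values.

(196, 175, 42)

R = 112 + 0.9 × (205 − 112) = 112 + 0.9 × 93 = 195.7 → 196
G = 149 + 0.9 × (178 − 149) = 149 + 0.9 × 29 = 175.1 → 175
B = 173 + 0.9 × (27 − 173) = 173 + 0.9 × -146 = 41.6 → 42
So the blended color is (196, 175, 42), about #c4af2a.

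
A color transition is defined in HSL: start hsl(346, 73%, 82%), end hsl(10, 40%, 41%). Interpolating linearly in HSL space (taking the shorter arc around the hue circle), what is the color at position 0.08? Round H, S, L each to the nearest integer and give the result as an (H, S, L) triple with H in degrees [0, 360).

(348, 70, 79)

Hue: 10 − 346 = -336°, but |-336| > 180 so the shorter arc goes the other way: Δh = -336 + 360 = 24°.
H = 346 + 0.08 × (24) = 347.92 → 348°
S = 73 + 0.08 × (40 − 73) = 70.36 → 70%
L = 82 + 0.08 × (41 − 82) = 78.72 → 79%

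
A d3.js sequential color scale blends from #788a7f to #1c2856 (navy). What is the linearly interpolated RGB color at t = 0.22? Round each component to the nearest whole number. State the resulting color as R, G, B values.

(100, 116, 118)

#788a7f → (120, 138, 127); #1c2856 → (28, 40, 86).
R = 120 + 0.22 × (28 − 120) = 120 + 0.22 × -92 = 99.76 → 100
G = 138 + 0.22 × (40 − 138) = 138 + 0.22 × -98 = 116.44 → 116
B = 127 + 0.22 × (86 − 127) = 127 + 0.22 × -41 = 117.98 → 118
So the blended color is (100, 116, 118), about #647476.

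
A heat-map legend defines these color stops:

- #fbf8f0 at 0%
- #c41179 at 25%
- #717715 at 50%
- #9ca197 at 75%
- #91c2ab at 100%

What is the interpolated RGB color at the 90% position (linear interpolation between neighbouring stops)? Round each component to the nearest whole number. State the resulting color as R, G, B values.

(149, 181, 163)

90% lies between the 75% and 100% stops, so the local fraction is t = (90 − 75)/(100 − 75) = 15/25 ≈ 0.6.
#9ca197 → (156, 161, 151); #91c2ab → (145, 194, 171).
R = 156 + 0.6 × (145 − 156) = 149.4 → 149
G = 161 + 0.6 × (194 − 161) = 180.8 → 181
B = 151 + 0.6 × (171 − 151) = 163 → 163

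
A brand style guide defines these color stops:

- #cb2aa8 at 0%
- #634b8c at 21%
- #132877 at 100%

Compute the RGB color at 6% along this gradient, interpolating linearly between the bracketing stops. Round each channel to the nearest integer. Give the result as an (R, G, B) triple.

6% lies between the 0% and 21% stops, so the local fraction is t = (6 − 0)/(21 − 0) = 6/21 ≈ 0.2857.
#cb2aa8 → (203, 42, 168); #634b8c → (99, 75, 140).
R = 203 + 0.2857 × (99 − 203) = 173.287 → 173
G = 42 + 0.2857 × (75 − 42) = 51.428 → 51
B = 168 + 0.2857 × (140 − 168) = 160 → 160

(173, 51, 160)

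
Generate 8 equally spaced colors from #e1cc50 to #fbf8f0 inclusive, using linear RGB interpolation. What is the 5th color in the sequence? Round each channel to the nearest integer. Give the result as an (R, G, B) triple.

(240, 229, 171)

With 8 swatches and endpoints inclusive, swatch 5 sits at t = (5 − 1)/(8 − 1) = 4/7 ≈ 0.5714.
#e1cc50 → (225, 204, 80); #fbf8f0 → (251, 248, 240).
R = 225 + 0.5714 × (251 − 225) = 239.856 → 240
G = 204 + 0.5714 × (248 − 204) = 229.142 → 229
B = 80 + 0.5714 × (240 − 80) = 171.424 → 171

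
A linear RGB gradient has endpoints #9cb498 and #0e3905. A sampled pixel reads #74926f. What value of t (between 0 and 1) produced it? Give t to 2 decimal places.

0.28

Invert the lerp on the B channel (largest span, 147): t = (111 − 152) / (5 − 152) = -41/-147 = 0.27891.
Check on R: (116 − 156)/(14 − 156) = 0.2817 ✓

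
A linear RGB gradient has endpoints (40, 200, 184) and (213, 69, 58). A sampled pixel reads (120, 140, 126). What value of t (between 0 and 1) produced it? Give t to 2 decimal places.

Invert the lerp on the R channel (largest span, 173): t = (120 − 40) / (213 − 40) = 80/173 = 0.46243.
Check on G: (140 − 200)/(69 − 200) = 0.458 ✓

0.46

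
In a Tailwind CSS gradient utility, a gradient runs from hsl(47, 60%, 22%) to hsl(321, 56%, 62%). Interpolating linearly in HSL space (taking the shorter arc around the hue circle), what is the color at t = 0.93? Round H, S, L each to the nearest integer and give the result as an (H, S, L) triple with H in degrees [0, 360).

Hue: 321 − 47 = 274°, but |274| > 180 so the shorter arc goes the other way: Δh = 274 − 360 = -86°.
H = 47 + 0.93 × (-86) = -32.98 → -33 → -33 mod 360 = 327°
S = 60 + 0.93 × (56 − 60) = 56.28 → 56%
L = 22 + 0.93 × (62 − 22) = 59.2 → 59%

(327, 56, 59)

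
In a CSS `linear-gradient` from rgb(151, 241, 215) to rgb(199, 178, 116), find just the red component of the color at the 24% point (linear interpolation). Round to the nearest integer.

R = 151 + 0.24 × (199 − 151) = 162.52 → 163

163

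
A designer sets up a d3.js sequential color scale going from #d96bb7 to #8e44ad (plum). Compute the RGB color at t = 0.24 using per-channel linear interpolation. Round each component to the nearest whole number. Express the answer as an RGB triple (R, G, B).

(199, 98, 181)

#d96bb7 → (217, 107, 183); #8e44ad → (142, 68, 173).
R = 217 + 0.24 × (142 − 217) = 217 + 0.24 × -75 = 199 → 199
G = 107 + 0.24 × (68 − 107) = 107 + 0.24 × -39 = 97.64 → 98
B = 183 + 0.24 × (173 − 183) = 183 + 0.24 × -10 = 180.6 → 181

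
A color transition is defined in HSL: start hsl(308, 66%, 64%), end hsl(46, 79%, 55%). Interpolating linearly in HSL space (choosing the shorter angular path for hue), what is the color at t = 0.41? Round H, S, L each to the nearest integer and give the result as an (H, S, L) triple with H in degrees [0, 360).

(348, 71, 60)

Hue: 46 − 308 = -262°, but |-262| > 180 so the shorter arc goes the other way: Δh = -262 + 360 = 98°.
H = 308 + 0.41 × (98) = 348.18 → 348°
S = 66 + 0.41 × (79 − 66) = 71.33 → 71%
L = 64 + 0.41 × (55 − 64) = 60.31 → 60%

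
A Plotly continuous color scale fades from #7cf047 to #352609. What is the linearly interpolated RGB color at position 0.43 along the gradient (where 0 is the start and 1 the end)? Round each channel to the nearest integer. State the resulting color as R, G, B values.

#7cf047 → (124, 240, 71); #352609 → (53, 38, 9).
R = 124 + 0.43 × (53 − 124) = 124 + 0.43 × -71 = 93.47 → 93
G = 240 + 0.43 × (38 − 240) = 240 + 0.43 × -202 = 153.14 → 153
B = 71 + 0.43 × (9 − 71) = 71 + 0.43 × -62 = 44.34 → 44
So the blended color is (93, 153, 44), about #5d992c.

(93, 153, 44)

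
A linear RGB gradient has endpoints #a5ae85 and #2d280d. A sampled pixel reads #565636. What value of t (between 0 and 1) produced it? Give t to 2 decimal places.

0.66

Invert the lerp on the G channel (largest span, 134): t = (86 − 174) / (40 − 174) = -88/-134 = 0.65672.
Check on R: (86 − 165)/(45 − 165) = 0.6583 ✓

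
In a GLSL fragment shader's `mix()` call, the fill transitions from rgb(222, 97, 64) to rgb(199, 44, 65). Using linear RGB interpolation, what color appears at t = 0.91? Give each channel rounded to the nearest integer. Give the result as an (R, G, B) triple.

(201, 49, 65)

R = 222 + 0.91 × (199 − 222) = 222 + 0.91 × -23 = 201.07 → 201
G = 97 + 0.91 × (44 − 97) = 97 + 0.91 × -53 = 48.77 → 49
B = 64 + 0.91 × (65 − 64) = 64 + 0.91 × 1 = 64.91 → 65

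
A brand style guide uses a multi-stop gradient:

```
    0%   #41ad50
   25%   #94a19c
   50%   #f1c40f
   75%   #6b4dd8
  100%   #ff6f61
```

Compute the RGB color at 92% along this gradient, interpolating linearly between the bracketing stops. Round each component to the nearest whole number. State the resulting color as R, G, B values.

(208, 100, 135)

92% lies between the 75% and 100% stops, so the local fraction is t = (92 − 75)/(100 − 75) = 17/25 ≈ 0.68.
#6b4dd8 → (107, 77, 216); #ff6f61 → (255, 111, 97).
R = 107 + 0.68 × (255 − 107) = 207.64 → 208
G = 77 + 0.68 × (111 − 77) = 100.12 → 100
B = 216 + 0.68 × (97 − 216) = 135.08 → 135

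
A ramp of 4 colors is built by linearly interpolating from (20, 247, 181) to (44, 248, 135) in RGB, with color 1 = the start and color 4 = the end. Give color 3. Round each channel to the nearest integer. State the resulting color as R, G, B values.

(36, 248, 150)

With 4 swatches and endpoints inclusive, swatch 3 sits at t = (3 − 1)/(4 − 1) = 2/3 ≈ 0.6667.
R = 20 + 0.6667 × (44 − 20) = 36.001 → 36
G = 247 + 0.6667 × (248 − 247) = 247.667 → 248
B = 181 + 0.6667 × (135 − 181) = 150.332 → 150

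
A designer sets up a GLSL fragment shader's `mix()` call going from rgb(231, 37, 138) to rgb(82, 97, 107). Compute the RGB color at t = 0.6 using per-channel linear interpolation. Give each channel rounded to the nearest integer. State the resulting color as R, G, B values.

(142, 73, 119)

R = 231 + 0.6 × (82 − 231) = 231 + 0.6 × -149 = 141.6 → 142
G = 37 + 0.6 × (97 − 37) = 37 + 0.6 × 60 = 73 → 73
B = 138 + 0.6 × (107 − 138) = 138 + 0.6 × -31 = 119.4 → 119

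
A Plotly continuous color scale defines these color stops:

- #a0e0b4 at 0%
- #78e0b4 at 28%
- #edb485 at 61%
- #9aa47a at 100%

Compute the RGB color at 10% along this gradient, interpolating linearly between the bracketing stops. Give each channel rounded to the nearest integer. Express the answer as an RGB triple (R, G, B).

(146, 224, 180)

10% lies between the 0% and 28% stops, so the local fraction is t = (10 − 0)/(28 − 0) = 10/28 ≈ 0.3571.
#a0e0b4 → (160, 224, 180); #78e0b4 → (120, 224, 180).
R = 160 + 0.3571 × (120 − 160) = 145.716 → 146
G = 224 + 0.3571 × (224 − 224) = 224 → 224
B = 180 + 0.3571 × (180 − 180) = 180 → 180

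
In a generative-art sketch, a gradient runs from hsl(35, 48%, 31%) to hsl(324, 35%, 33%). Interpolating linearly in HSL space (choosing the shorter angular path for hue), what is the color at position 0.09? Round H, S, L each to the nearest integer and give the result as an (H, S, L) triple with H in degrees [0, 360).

(29, 47, 31)

Hue: 324 − 35 = 289°, but |289| > 180 so the shorter arc goes the other way: Δh = 289 − 360 = -71°.
H = 35 + 0.09 × (-71) = 28.61 → 29°
S = 48 + 0.09 × (35 − 48) = 46.83 → 47%
L = 31 + 0.09 × (33 − 31) = 31.18 → 31%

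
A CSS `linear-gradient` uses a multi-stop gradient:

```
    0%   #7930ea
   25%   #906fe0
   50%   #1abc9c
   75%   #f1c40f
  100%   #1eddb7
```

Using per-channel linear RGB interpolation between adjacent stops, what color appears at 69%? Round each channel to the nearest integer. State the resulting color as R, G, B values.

69% lies between the 50% and 75% stops, so the local fraction is t = (69 − 50)/(75 − 50) = 19/25 ≈ 0.76.
#1abc9c → (26, 188, 156); #f1c40f → (241, 196, 15).
R = 26 + 0.76 × (241 − 26) = 189.4 → 189
G = 188 + 0.76 × (196 − 188) = 194.08 → 194
B = 156 + 0.76 × (15 − 156) = 48.84 → 49

(189, 194, 49)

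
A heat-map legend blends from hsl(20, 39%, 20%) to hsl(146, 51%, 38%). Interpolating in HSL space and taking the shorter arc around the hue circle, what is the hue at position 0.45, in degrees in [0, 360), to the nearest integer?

Hue arc: Δh = 146 − 20 = 126° (|Δh| ≤ 180, already the shorter path).
H = 20 + 0.45 × (126) = 76.7 → 77°

77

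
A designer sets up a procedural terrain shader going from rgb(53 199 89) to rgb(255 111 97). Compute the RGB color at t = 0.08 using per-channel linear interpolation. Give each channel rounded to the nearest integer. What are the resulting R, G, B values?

R = 53 + 0.08 × (255 − 53) = 53 + 0.08 × 202 = 69.16 → 69
G = 199 + 0.08 × (111 − 199) = 199 + 0.08 × -88 = 191.96 → 192
B = 89 + 0.08 × (97 − 89) = 89 + 0.08 × 8 = 89.64 → 90

(69, 192, 90)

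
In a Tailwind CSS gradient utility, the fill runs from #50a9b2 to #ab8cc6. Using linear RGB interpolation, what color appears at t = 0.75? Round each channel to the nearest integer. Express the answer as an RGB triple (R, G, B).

(148, 147, 193)

#50a9b2 → (80, 169, 178); #ab8cc6 → (171, 140, 198).
R = 80 + 0.75 × (171 − 80) = 80 + 0.75 × 91 = 148.25 → 148
G = 169 + 0.75 × (140 − 169) = 169 + 0.75 × -29 = 147.25 → 147
B = 178 + 0.75 × (198 − 178) = 178 + 0.75 × 20 = 193 → 193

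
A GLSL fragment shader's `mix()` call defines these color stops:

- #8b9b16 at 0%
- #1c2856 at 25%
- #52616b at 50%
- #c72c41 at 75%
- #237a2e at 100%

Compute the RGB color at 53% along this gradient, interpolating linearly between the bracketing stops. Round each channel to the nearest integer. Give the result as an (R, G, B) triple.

(96, 91, 102)

53% lies between the 50% and 75% stops, so the local fraction is t = (53 − 50)/(75 − 50) = 3/25 ≈ 0.12.
#52616b → (82, 97, 107); #c72c41 → (199, 44, 65).
R = 82 + 0.12 × (199 − 82) = 96.04 → 96
G = 97 + 0.12 × (44 − 97) = 90.64 → 91
B = 107 + 0.12 × (65 − 107) = 101.96 → 102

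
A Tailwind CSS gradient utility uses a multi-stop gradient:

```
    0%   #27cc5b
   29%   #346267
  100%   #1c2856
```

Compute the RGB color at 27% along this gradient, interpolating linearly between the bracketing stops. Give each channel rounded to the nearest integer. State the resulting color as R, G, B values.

27% lies between the 0% and 29% stops, so the local fraction is t = (27 − 0)/(29 − 0) = 27/29 ≈ 0.931.
#27cc5b → (39, 204, 91); #346267 → (52, 98, 103).
R = 39 + 0.931 × (52 − 39) = 51.103 → 51
G = 204 + 0.931 × (98 − 204) = 105.314 → 105
B = 91 + 0.931 × (103 − 91) = 102.172 → 102

(51, 105, 102)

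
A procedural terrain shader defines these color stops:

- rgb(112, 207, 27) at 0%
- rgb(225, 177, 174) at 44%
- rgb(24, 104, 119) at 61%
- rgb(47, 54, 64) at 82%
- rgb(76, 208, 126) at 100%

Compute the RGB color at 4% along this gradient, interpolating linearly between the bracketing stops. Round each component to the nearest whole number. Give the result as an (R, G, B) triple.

4% lies between the 0% and 44% stops, so the local fraction is t = (4 − 0)/(44 − 0) = 4/44 ≈ 0.0909.
R = 112 + 0.0909 × (225 − 112) = 122.272 → 122
G = 207 + 0.0909 × (177 − 207) = 204.273 → 204
B = 27 + 0.0909 × (174 − 27) = 40.362 → 40

(122, 204, 40)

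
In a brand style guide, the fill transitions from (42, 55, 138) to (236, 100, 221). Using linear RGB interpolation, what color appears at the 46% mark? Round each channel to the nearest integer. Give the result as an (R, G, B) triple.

46% corresponds to t = 0.46.
R = 42 + 0.46 × (236 − 42) = 42 + 0.46 × 194 = 131.24 → 131
G = 55 + 0.46 × (100 − 55) = 55 + 0.46 × 45 = 75.7 → 76
B = 138 + 0.46 × (221 − 138) = 138 + 0.46 × 83 = 176.18 → 176
So the blended color is (131, 76, 176), about #834cb0.

(131, 76, 176)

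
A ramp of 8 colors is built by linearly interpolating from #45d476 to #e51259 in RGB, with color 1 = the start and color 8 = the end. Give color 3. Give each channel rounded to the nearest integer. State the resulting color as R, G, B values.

(115, 157, 110)

With 8 swatches and endpoints inclusive, swatch 3 sits at t = (3 − 1)/(8 − 1) = 2/7 ≈ 0.2857.
#45d476 → (69, 212, 118); #e51259 → (229, 18, 89).
R = 69 + 0.2857 × (229 − 69) = 114.712 → 115
G = 212 + 0.2857 × (18 − 212) = 156.574 → 157
B = 118 + 0.2857 × (89 − 118) = 109.715 → 110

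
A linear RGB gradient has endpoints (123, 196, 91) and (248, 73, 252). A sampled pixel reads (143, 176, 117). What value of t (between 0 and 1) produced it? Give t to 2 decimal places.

Invert the lerp on the B channel (largest span, 161): t = (117 − 91) / (252 − 91) = 26/161 = 0.16149.
Check on R: (143 − 123)/(248 − 123) = 0.16 ✓

0.16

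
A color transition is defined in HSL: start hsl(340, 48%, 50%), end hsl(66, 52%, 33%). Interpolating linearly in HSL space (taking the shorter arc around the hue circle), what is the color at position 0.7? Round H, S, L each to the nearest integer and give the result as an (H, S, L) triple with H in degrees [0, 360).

Hue: 66 − 340 = -274°, but |-274| > 180 so the shorter arc goes the other way: Δh = -274 + 360 = 86°.
H = 340 + 0.7 × (86) = 400.2 → 400 → 400 mod 360 = 40°
S = 48 + 0.7 × (52 − 48) = 50.8 → 51%
L = 50 + 0.7 × (33 − 50) = 38.1 → 38%

(40, 51, 38)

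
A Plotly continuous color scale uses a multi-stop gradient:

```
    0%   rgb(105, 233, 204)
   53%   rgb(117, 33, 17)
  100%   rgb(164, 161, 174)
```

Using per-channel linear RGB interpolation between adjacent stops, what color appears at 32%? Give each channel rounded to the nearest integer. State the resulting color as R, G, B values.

32% lies between the 0% and 53% stops, so the local fraction is t = (32 − 0)/(53 − 0) = 32/53 ≈ 0.6038.
R = 105 + 0.6038 × (117 − 105) = 112.246 → 112
G = 233 + 0.6038 × (33 − 233) = 112.24 → 112
B = 204 + 0.6038 × (17 − 204) = 91.089 → 91

(112, 112, 91)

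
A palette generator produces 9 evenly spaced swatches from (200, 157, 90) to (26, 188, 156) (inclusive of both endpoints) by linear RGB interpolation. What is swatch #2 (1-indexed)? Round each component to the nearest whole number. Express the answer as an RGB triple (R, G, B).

(178, 161, 98)

With 9 swatches and endpoints inclusive, swatch 2 sits at t = (2 − 1)/(9 − 1) = 1/8 ≈ 0.125.
R = 200 + 0.125 × (26 − 200) = 178.25 → 178
G = 157 + 0.125 × (188 − 157) = 160.875 → 161
B = 90 + 0.125 × (156 − 90) = 98.25 → 98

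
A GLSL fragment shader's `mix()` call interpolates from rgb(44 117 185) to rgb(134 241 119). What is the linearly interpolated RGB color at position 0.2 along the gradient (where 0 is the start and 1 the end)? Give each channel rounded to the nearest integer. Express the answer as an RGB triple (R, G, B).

R = 44 + 0.2 × (134 − 44) = 44 + 0.2 × 90 = 62 → 62
G = 117 + 0.2 × (241 − 117) = 117 + 0.2 × 124 = 141.8 → 142
B = 185 + 0.2 × (119 − 185) = 185 + 0.2 × -66 = 171.8 → 172
So the blended color is (62, 142, 172), about #3e8eac.

(62, 142, 172)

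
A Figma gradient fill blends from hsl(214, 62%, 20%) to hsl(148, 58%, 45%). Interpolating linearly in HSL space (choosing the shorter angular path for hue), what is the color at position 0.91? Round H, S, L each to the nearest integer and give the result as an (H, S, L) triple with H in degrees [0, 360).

Hue arc: Δh = 148 − 214 = -66° (|Δh| ≤ 180, already the shorter path).
H = 214 + 0.91 × (-66) = 153.94 → 154°
S = 62 + 0.91 × (58 − 62) = 58.36 → 58%
L = 20 + 0.91 × (45 − 20) = 42.75 → 43%

(154, 58, 43)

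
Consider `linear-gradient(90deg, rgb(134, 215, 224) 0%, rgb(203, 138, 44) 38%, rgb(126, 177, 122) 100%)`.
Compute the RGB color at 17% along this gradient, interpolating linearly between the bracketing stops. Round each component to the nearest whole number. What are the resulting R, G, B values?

17% lies between the 0% and 38% stops, so the local fraction is t = (17 − 0)/(38 − 0) = 17/38 ≈ 0.4474.
R = 134 + 0.4474 × (203 − 134) = 164.871 → 165
G = 215 + 0.4474 × (138 − 215) = 180.55 → 181
B = 224 + 0.4474 × (44 − 224) = 143.468 → 143

(165, 181, 143)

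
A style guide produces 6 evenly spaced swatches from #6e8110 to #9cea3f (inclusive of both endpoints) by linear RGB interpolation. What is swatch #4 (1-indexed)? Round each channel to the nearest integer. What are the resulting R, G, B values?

With 6 swatches and endpoints inclusive, swatch 4 sits at t = (4 − 1)/(6 − 1) = 3/5 ≈ 0.6.
#6e8110 → (110, 129, 16); #9cea3f → (156, 234, 63).
R = 110 + 0.6 × (156 − 110) = 137.6 → 138
G = 129 + 0.6 × (234 − 129) = 192 → 192
B = 16 + 0.6 × (63 − 16) = 44.2 → 44

(138, 192, 44)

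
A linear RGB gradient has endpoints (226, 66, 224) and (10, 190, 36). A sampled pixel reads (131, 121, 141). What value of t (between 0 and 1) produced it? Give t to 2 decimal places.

Invert the lerp on the R channel (largest span, 216): t = (131 − 226) / (10 − 226) = -95/-216 = 0.43981.
Check on G: (121 − 66)/(190 − 66) = 0.4435 ✓

0.44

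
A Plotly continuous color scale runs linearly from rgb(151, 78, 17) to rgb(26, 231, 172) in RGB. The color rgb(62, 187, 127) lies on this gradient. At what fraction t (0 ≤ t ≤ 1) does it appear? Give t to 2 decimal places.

Invert the lerp on the B channel (largest span, 155): t = (127 − 17) / (172 − 17) = 110/155 = 0.70968.
Check on R: (62 − 151)/(26 − 151) = 0.712 ✓

0.71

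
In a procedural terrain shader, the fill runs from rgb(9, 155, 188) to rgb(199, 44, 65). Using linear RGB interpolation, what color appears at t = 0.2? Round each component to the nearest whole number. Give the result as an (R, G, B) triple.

R = 9 + 0.2 × (199 − 9) = 9 + 0.2 × 190 = 47 → 47
G = 155 + 0.2 × (44 − 155) = 155 + 0.2 × -111 = 132.8 → 133
B = 188 + 0.2 × (65 − 188) = 188 + 0.2 × -123 = 163.4 → 163

(47, 133, 163)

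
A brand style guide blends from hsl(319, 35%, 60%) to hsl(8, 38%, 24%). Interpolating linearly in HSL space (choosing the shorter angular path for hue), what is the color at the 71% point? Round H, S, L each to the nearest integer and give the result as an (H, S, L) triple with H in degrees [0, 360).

Hue: 8 − 319 = -311°, but |-311| > 180 so the shorter arc goes the other way: Δh = -311 + 360 = 49°.
H = 319 + 0.71 × (49) = 353.79 → 354°
S = 35 + 0.71 × (38 − 35) = 37.13 → 37%
L = 60 + 0.71 × (24 − 60) = 34.44 → 34%

(354, 37, 34)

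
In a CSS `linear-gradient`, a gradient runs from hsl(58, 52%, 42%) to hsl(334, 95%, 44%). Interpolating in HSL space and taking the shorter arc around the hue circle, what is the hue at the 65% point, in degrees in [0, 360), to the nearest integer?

Hue: 334 − 58 = 276°, but |276| > 180 so the shorter arc goes the other way: Δh = 276 − 360 = -84°.
H = 58 + 0.65 × (-84) = 3.4 → 3°

3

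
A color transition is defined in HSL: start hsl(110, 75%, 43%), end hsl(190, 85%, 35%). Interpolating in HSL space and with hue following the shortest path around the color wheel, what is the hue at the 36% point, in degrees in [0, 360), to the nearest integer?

Hue arc: Δh = 190 − 110 = 80° (|Δh| ≤ 180, already the shorter path).
H = 110 + 0.36 × (80) = 138.8 → 139°

139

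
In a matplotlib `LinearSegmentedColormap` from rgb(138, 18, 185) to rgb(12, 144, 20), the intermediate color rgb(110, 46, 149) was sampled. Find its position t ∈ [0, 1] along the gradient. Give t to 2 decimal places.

0.22

Invert the lerp on the B channel (largest span, 165): t = (149 − 185) / (20 − 185) = -36/-165 = 0.21818.
Check on R: (110 − 138)/(12 − 138) = 0.2222 ✓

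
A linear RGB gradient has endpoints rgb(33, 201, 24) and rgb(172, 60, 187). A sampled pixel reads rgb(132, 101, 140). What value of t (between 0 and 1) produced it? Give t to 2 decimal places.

Invert the lerp on the B channel (largest span, 163): t = (140 − 24) / (187 − 24) = 116/163 = 0.71166.
Check on R: (132 − 33)/(172 − 33) = 0.7122 ✓

0.71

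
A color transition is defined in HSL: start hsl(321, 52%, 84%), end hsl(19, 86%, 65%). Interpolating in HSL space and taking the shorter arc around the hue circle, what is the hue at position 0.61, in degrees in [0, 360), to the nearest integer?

356

Hue: 19 − 321 = -302°, but |-302| > 180 so the shorter arc goes the other way: Δh = -302 + 360 = 58°.
H = 321 + 0.61 × (58) = 356.38 → 356°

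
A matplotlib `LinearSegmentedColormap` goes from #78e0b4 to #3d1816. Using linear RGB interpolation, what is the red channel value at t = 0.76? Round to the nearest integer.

R₁ = 120 (from #78e0b4), R₂ = 61 (from #3d1816).
R = 120 + 0.76 × (61 − 120) = 75.16 → 75

75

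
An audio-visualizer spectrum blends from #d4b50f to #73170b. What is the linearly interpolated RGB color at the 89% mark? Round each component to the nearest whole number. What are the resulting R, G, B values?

(126, 40, 11)

#d4b50f → (212, 181, 15); #73170b → (115, 23, 11).
89% corresponds to t = 0.89.
R = 212 + 0.89 × (115 − 212) = 212 + 0.89 × -97 = 125.67 → 126
G = 181 + 0.89 × (23 − 181) = 181 + 0.89 × -158 = 40.38 → 40
B = 15 + 0.89 × (11 − 15) = 15 + 0.89 × -4 = 11.44 → 11
So the blended color is (126, 40, 11), about #7e280b.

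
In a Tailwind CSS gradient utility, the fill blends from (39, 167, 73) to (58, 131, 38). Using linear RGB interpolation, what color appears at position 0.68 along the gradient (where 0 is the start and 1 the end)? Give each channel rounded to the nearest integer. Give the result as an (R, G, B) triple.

(52, 143, 49)

R = 39 + 0.68 × (58 − 39) = 39 + 0.68 × 19 = 51.92 → 52
G = 167 + 0.68 × (131 − 167) = 167 + 0.68 × -36 = 142.52 → 143
B = 73 + 0.68 × (38 − 73) = 73 + 0.68 × -35 = 49.2 → 49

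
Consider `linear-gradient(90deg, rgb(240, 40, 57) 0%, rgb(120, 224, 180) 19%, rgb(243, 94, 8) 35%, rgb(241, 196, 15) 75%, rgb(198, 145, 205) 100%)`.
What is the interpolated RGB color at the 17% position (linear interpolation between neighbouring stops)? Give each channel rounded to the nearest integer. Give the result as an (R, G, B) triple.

(133, 205, 167)

17% lies between the 0% and 19% stops, so the local fraction is t = (17 − 0)/(19 − 0) = 17/19 ≈ 0.8947.
R = 240 + 0.8947 × (120 − 240) = 132.636 → 133
G = 40 + 0.8947 × (224 − 40) = 204.625 → 205
B = 57 + 0.8947 × (180 − 57) = 167.048 → 167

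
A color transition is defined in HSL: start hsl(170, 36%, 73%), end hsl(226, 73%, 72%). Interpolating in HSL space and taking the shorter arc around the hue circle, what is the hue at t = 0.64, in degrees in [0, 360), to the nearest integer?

Hue arc: Δh = 226 − 170 = 56° (|Δh| ≤ 180, already the shorter path).
H = 170 + 0.64 × (56) = 205.84 → 206°

206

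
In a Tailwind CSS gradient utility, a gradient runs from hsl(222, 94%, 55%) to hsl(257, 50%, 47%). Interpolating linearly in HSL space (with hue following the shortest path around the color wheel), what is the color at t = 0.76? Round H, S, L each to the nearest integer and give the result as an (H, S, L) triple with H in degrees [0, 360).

(249, 61, 49)

Hue arc: Δh = 257 − 222 = 35° (|Δh| ≤ 180, already the shorter path).
H = 222 + 0.76 × (35) = 248.6 → 249°
S = 94 + 0.76 × (50 − 94) = 60.56 → 61%
L = 55 + 0.76 × (47 − 55) = 48.92 → 49%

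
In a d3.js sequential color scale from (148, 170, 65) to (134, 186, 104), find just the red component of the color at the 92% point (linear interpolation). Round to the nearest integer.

R = 148 + 0.92 × (134 − 148) = 135.12 → 135

135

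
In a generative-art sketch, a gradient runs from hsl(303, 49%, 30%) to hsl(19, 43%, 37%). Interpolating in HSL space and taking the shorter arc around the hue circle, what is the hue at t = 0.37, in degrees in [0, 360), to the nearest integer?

Hue: 19 − 303 = -284°, but |-284| > 180 so the shorter arc goes the other way: Δh = -284 + 360 = 76°.
H = 303 + 0.37 × (76) = 331.12 → 331°

331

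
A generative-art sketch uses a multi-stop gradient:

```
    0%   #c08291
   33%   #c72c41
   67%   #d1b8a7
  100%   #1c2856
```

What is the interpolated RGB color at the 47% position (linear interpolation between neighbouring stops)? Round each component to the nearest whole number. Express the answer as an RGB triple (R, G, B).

(203, 102, 107)

47% lies between the 33% and 67% stops, so the local fraction is t = (47 − 33)/(67 − 33) = 14/34 ≈ 0.4118.
#c72c41 → (199, 44, 65); #d1b8a7 → (209, 184, 167).
R = 199 + 0.4118 × (209 − 199) = 203.118 → 203
G = 44 + 0.4118 × (184 − 44) = 101.652 → 102
B = 65 + 0.4118 × (167 − 65) = 107.004 → 107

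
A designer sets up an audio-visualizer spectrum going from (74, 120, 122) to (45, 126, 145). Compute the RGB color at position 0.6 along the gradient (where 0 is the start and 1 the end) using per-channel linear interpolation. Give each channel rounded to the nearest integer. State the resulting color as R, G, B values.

R = 74 + 0.6 × (45 − 74) = 74 + 0.6 × -29 = 56.6 → 57
G = 120 + 0.6 × (126 − 120) = 120 + 0.6 × 6 = 123.6 → 124
B = 122 + 0.6 × (145 − 122) = 122 + 0.6 × 23 = 135.8 → 136
So the blended color is (57, 124, 136), about #397c88.

(57, 124, 136)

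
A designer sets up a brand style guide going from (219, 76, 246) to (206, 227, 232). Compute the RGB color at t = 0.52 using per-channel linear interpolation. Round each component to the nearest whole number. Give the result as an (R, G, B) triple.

R = 219 + 0.52 × (206 − 219) = 219 + 0.52 × -13 = 212.24 → 212
G = 76 + 0.52 × (227 − 76) = 76 + 0.52 × 151 = 154.52 → 155
B = 246 + 0.52 × (232 − 246) = 246 + 0.52 × -14 = 238.72 → 239

(212, 155, 239)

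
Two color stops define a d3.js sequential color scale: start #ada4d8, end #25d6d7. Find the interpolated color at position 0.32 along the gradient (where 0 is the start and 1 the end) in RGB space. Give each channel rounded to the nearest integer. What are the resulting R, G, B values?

(129, 180, 216)

#ada4d8 → (173, 164, 216); #25d6d7 → (37, 214, 215).
R = 173 + 0.32 × (37 − 173) = 173 + 0.32 × -136 = 129.48 → 129
G = 164 + 0.32 × (214 − 164) = 164 + 0.32 × 50 = 180 → 180
B = 216 + 0.32 × (215 − 216) = 216 + 0.32 × -1 = 215.68 → 216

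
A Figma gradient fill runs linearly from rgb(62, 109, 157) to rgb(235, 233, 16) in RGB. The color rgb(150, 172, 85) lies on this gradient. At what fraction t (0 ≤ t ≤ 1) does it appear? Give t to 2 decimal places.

Invert the lerp on the R channel (largest span, 173): t = (150 − 62) / (235 − 62) = 88/173 = 0.50867.
Check on G: (172 − 109)/(233 − 109) = 0.5081 ✓

0.51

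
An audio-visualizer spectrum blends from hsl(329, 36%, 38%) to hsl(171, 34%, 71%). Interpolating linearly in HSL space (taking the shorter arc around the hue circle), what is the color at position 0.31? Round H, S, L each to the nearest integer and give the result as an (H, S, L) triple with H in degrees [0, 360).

(280, 35, 48)

Hue arc: Δh = 171 − 329 = -158° (|Δh| ≤ 180, already the shorter path).
H = 329 + 0.31 × (-158) = 280.02 → 280°
S = 36 + 0.31 × (34 − 36) = 35.38 → 35%
L = 38 + 0.31 × (71 − 38) = 48.23 → 48%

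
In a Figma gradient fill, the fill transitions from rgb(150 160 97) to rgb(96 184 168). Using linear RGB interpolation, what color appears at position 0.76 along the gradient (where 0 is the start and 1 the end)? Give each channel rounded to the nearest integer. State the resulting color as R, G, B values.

R = 150 + 0.76 × (96 − 150) = 150 + 0.76 × -54 = 108.96 → 109
G = 160 + 0.76 × (184 − 160) = 160 + 0.76 × 24 = 178.24 → 178
B = 97 + 0.76 × (168 − 97) = 97 + 0.76 × 71 = 150.96 → 151
So the blended color is (109, 178, 151), about #6db297.

(109, 178, 151)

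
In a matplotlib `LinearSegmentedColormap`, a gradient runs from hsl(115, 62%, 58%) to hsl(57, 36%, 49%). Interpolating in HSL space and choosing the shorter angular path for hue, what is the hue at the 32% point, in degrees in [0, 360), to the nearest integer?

Hue arc: Δh = 57 − 115 = -58° (|Δh| ≤ 180, already the shorter path).
H = 115 + 0.32 × (-58) = 96.44 → 96°

96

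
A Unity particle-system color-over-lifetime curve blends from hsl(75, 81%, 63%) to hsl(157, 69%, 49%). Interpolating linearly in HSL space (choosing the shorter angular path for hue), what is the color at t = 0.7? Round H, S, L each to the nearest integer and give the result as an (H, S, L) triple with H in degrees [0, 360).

(132, 73, 53)

Hue arc: Δh = 157 − 75 = 82° (|Δh| ≤ 180, already the shorter path).
H = 75 + 0.7 × (82) = 132.4 → 132°
S = 81 + 0.7 × (69 − 81) = 72.6 → 73%
L = 63 + 0.7 × (49 − 63) = 53.2 → 53%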